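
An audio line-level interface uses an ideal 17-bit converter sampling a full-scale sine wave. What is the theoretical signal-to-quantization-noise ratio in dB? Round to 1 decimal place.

For an ideal N-bit converter with full-scale sine input, SNR = 6.02 N + 1.76 dB. SNR = 6.02 × 17 + 1.76 = 102.34 + 1.76 = 104.10 dB.

104.1 dB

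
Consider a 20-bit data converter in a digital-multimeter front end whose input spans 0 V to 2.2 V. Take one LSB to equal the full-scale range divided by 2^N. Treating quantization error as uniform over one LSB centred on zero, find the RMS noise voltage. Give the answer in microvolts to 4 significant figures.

0.6057 µV

Range is 2.2 V.
LSB = 2.2 V / 2^20 = 2.09808 µV.
For a uniform distribution on [−LSB/2, +LSB/2], V_rms = LSB/√12 = 2.09808 µV/3.4641 = 0.6057 µV.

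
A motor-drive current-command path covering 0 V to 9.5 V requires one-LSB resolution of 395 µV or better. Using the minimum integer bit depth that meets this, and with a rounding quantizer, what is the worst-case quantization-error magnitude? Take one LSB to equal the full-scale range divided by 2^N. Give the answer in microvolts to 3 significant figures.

Full-scale range = 9.5 V.
Need 2^N ≥ 9.5 V / 395 µV = 24050 → N_min = 15.
Step size = 9.5/32768 V = 289.92 µV.
Half an LSB is 145 µV.

145 µV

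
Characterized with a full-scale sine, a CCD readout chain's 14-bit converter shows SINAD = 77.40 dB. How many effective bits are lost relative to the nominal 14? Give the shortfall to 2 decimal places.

Effective bits = (77.40 − 1.76)/6.02 = 12.5648.
Shortfall = 14 − 12.5648 = 1.4352 bits.

1.44 bits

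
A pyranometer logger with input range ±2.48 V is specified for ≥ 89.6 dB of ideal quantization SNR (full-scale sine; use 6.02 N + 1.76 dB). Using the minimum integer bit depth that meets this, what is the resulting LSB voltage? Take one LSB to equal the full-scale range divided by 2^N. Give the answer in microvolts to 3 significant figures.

The full-scale span is 2.48 − (-2.48) = 4.96 V.
Solving 6.02 N ≥ 89.6 − 1.76: N ≥ 14.591. Round up → N = 15.
Step size = 4.96/32768 V = 151 µV.

151 µV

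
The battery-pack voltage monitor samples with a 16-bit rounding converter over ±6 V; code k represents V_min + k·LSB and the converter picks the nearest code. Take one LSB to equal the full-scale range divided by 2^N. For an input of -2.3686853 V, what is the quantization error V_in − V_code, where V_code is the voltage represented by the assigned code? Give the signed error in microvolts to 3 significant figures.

−33.0 µV

Span: 6 V − (-6 V) = 12 V. LSB = 12 V / 2^16 ≈ 183.1 µV.
Position in LSBs: (-2.3686853 − (-6)) × 65536/12 = 19831.8200; rounding gives k = 19832.
V_code = V_min + k × range/2^16 = -6 + 19832 × 12/65536 = -2.3686523438 V.
e = -2.3686853 − (-2.3686523438) = −33.0 µV.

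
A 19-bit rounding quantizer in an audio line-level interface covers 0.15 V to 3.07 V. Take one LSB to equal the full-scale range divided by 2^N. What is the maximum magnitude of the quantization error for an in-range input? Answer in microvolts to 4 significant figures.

2.785 µV

Range = 3.07 − (0.15) = 2.92 V.
One LSB is 2.92 V / 524288 = 5.56946 µV.
A rounding quantizer has |error| ≤ LSB/2 = 2.785 µV.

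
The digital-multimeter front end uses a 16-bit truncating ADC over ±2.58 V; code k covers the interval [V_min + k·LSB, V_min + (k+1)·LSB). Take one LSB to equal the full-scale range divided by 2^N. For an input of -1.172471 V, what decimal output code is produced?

The full-scale span is 2.58 − (-2.58) = 5.16 V. LSB = 5.16 V / 2^16 ≈ 78.74 µV.
code = ⌊(V_in − V_min)/LSB⌋ = ⌊(V_in − V_min) × 2^16 / range⌋
     = ⌊(-1.172471 − (-2.58)) × 65536 / 5.16⌋ = ⌊1.407529 × 65536/5.16⌋
     = ⌊17876.709⌋ = 17876.

17876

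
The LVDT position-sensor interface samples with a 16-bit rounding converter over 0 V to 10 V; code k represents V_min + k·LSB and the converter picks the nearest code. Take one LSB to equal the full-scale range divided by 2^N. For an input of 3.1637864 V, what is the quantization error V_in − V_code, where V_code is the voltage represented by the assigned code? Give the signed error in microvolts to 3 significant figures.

Full-scale range = 10 V. LSB = 10 V / 2^16 ≈ 152.6 µV.
(V_in − V_min)/LSB = (3.1637864 − (0)) × 65536/10 = 20734.1906 → nearest code k = 20734.
V_code = V_min + k × range/2^16 = 0 + 20734 × 10/65536 = 3.1637573242 V.
V_in − V_code = 3.1637864 − (3.1637573242) = +29.1 µV.

+29.1 µV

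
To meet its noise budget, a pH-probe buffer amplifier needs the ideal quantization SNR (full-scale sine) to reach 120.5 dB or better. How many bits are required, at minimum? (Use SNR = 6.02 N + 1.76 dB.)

20 bits

Solving 6.02 N ≥ 120.5 − 1.76: N ≥ 19.724. Round up → N = 20.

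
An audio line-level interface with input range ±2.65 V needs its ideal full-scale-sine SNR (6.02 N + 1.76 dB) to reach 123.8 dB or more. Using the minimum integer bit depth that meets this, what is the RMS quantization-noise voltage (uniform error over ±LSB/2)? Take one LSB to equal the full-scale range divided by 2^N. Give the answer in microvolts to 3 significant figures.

Full-scale range = 2.65 V − (-2.65 V) = 5.3 V.
Solving 6.02 N ≥ 123.8 − 1.76: N ≥ 20.272. Round up → N = 21.
One LSB is 5.3 V / 2097152 = 2.5272 µV.
V_rms = LSB/√12 = 0.730 µV.

0.730 µV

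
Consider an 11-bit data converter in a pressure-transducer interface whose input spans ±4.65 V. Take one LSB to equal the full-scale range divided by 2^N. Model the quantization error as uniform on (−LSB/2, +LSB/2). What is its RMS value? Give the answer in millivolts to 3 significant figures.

1.31 mV

The full-scale span is 4.65 − (-4.65) = 9.3 V.
One LSB is 9.3 V / 2048 = 4.5410 mV.
RMS of a uniform error over width LSB is LSB/√12 = 1.31 mV.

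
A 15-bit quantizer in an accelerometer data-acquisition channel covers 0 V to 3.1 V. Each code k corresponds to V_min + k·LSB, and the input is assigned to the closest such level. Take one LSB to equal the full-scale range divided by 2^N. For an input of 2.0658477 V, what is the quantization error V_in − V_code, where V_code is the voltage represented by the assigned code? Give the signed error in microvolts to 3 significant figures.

V_FS = 3.1 V. LSB = 3.1 V / 2^15 ≈ 94.60 µV.
(2.0658477 − (0)) / LSB = 2.0658477 × 32768/3.1 = 21836.6766. Nearest integer: k = 21837.
Reconstructed level: 0 + 21837 × 3.1/32768 V = 2.0658782959 V.
V_in − V_code = 2.0658477 − (2.0658782959) = −30.6 µV.

−30.6 µV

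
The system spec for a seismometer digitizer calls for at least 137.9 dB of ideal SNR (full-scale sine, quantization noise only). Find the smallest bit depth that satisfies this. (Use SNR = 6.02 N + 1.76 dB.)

23 bits

N ≥ (137.9 − 1.76)/6.02 = 22.615 → N_min = 23.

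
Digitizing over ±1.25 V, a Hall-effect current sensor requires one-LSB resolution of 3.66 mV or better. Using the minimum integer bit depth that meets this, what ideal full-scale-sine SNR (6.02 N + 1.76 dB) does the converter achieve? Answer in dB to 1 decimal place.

The full-scale span is 1.25 − (-1.25) = 2.5 V.
Need 2^N ≥ 2.5 V / 3.66 mV = 683.1 → N_min = 10.
Ideal SNR at N = 10: 6.02·10 + 1.76 = 62.0 dB.

62.0 dB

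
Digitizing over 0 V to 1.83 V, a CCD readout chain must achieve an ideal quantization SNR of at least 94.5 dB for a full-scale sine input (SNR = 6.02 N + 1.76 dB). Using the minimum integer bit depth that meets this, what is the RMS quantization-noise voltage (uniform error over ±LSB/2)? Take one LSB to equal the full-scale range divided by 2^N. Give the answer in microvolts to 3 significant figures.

8.06 µV

Range is 1.83 V.
Required N = ⌈(94.5 − 1.76)/6.02⌉ = ⌈15.405⌉ = 16.
LSB = 1.83 V ÷ 2^16 = 1.83/65536 V = 27.924 µV.
V_rms = LSB/√12 = 8.06 µV.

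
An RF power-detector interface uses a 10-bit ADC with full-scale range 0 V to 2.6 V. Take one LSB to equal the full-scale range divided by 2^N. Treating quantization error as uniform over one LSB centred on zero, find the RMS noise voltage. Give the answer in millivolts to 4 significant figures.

Range is 2.6 V.
One LSB is 2.6 V / 1024 = 2.53906 mV.
For a uniform distribution on [−LSB/2, +LSB/2], V_rms = LSB/√12 = 2.53906 mV/3.4641 = 0.7330 mV.

0.7330 mV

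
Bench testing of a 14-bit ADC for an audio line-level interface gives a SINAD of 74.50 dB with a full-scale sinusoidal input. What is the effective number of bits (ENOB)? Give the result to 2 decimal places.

12.08 bits

(74.50 − 1.76) / 6.02 = 72.74/6.02 = 12.0831 effective bits.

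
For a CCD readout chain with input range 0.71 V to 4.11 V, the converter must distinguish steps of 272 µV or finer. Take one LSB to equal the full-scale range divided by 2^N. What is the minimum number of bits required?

Full-scale range = 4.11 V − (0.71 V) = 3.4 V.
Required number of levels: 3.4/272 µV = 12500; smallest N with 2^N ≥ that is 14.

14 bits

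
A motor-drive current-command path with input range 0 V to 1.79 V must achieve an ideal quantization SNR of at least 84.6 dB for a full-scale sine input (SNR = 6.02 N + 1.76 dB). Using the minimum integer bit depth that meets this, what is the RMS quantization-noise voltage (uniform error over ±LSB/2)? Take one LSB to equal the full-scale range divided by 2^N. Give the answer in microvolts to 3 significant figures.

31.5 µV

Full-scale range = 1.79 V.
6.02 N + 1.76 ≥ 84.6 gives N ≥ 13.761, so the minimum integer is 14.
One LSB is 1.79 V / 16384 = 109.25 µV.
RMS noise = LSB/√12 = 31.5 µV.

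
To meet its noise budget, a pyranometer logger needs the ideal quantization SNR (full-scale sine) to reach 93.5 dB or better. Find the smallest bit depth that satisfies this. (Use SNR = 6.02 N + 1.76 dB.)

16 bits

Required N = ⌈(93.5 − 1.76)/6.02⌉ = ⌈15.239⌉ = 16.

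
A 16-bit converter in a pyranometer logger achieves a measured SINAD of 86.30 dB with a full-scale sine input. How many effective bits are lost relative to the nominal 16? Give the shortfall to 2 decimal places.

ENOB = (SINAD − 1.76)/6.02 = (86.30 − 1.76)/6.02 = 14.0432 bits.
Shortfall = 16 − 14.0432 = 1.9568 bits.

1.96 bits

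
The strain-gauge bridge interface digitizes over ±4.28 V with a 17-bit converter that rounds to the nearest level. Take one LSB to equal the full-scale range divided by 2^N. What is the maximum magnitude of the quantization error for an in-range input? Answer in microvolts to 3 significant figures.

32.7 µV

Full-scale range = 4.28 V − (-4.28 V) = 8.56 V.
LSB = 8.56 V ÷ 2^17 = 8.56/131072 V = 65.308 µV.
|e|_max = LSB/2 = 32.7 µV.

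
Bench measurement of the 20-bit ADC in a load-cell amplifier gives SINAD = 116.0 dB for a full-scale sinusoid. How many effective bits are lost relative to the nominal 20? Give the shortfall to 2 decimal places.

1.02 bits

N_eff = (116.0 − 1.76)/6.02 = 18.9767 bits.
20 − 18.9767 = 1.02 bits below nominal.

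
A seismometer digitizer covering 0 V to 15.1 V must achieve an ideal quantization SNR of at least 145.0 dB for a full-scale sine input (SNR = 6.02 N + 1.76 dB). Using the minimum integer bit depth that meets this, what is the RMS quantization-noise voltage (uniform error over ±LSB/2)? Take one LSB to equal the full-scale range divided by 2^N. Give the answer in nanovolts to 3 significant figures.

260 nV

V_FS = 15.1 V.
Solving 6.02 N ≥ 145.0 − 1.76: N ≥ 23.794. Round up → N = 24.
One LSB is 15.1 V / 16777216 = 0.90003 µV.
RMS noise = LSB/√12 = 260 nV.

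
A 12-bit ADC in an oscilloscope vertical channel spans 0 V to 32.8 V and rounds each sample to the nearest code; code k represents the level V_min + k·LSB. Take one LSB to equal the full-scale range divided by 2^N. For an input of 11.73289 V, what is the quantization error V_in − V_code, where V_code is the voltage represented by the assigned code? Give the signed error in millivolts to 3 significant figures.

Full-scale range = 32.8 V. LSB = 32.8 V / 2^12 ≈ 8.008 mV.
(11.73289 − (0)) / LSB = 11.73289 × 4096/32.8 = 1465.1804. Nearest integer: k = 1465.
V_code = 0 + (1465/4096) × 32.8 = 11.73144531 V.
e = 11.73289 − (11.73144531) = +1.44 mV.

+1.44 mV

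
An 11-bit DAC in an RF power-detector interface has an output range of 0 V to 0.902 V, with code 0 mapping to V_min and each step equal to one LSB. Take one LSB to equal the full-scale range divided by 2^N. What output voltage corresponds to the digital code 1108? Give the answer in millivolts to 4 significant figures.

Range is 0.902 V. LSB = 0.902 V / 2^11.
V_out = 0 + 1108 × (0.902/2048) V
      = 0 V + 0.487996 V = 0.487996 V.

488.0 mV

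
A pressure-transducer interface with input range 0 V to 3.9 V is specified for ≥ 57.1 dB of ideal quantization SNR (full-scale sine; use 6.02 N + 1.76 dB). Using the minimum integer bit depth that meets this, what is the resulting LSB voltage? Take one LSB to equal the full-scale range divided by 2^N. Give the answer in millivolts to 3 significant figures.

Span = 3.9 V.
6.02 N + 1.76 ≥ 57.1 gives N ≥ 9.193, so the minimum integer is 10.
One LSB is 3.9 V / 1024 = 3.81 mV.

3.81 mV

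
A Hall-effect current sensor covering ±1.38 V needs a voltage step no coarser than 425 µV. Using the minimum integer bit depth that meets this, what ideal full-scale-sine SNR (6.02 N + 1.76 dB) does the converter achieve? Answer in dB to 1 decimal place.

80.0 dB

Full-scale range = 1.38 V − (-1.38 V) = 2.76 V.
Levels needed ≥ 2.76/425 µV = 6494. 2^13 = 8192 suffices, so N_min = 13.
SNR = 6.02 × 13 + 1.76 = 80.02 dB.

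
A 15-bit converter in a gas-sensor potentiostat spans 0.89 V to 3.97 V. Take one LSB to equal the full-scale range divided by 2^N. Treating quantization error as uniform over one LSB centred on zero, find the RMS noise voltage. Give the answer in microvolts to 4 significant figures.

27.13 µV

Span: 3.97 V − (0.89 V) = 3.08 V.
One LSB is 3.08 V / 32768 = 93.9941 µV.
V_rms = LSB/√12 = 93.9941 µV / √12 = 27.13 µV.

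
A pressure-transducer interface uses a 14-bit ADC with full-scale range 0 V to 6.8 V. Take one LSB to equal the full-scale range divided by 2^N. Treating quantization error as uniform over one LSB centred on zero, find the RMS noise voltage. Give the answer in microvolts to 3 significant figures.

120 µV

Full-scale range = 6.8 V.
One LSB is 6.8 V / 16384 = 415.04 µV.
σ_q = LSB/√12 = 415.04 µV/3.4641 = 120 µV.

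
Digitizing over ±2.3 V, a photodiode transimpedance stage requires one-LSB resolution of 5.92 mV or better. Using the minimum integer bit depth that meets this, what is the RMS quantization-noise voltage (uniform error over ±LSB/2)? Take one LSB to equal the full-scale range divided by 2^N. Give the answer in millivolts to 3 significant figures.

Range = 2.3 − (-2.3) = 4.6 V.
Required number of levels: 4.6/5.92 mV = 777.03; smallest N with 2^N ≥ that is 10.
Step size = 4.6/1024 V = 4.4922 mV.
V_rms = LSB/√12 = 1.30 mV.

1.30 mV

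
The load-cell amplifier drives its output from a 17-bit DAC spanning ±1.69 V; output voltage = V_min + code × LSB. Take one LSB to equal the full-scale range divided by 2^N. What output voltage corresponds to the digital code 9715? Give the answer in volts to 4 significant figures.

Range = 1.69 − (-1.69) = 3.38 V. LSB = 3.38 V / 2^17.
V_out = -1.69 + 9715 × (3.38/131072) V
      = -1.69 + 0.250524 = -1.43948 V.

-1.439 V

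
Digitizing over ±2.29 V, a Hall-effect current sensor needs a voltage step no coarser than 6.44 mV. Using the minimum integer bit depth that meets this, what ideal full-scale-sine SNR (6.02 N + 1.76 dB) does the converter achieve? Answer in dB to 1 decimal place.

Full-scale range = 2.29 V − (-2.29 V) = 4.58 V.
4.58 V / 6.44 mV = 711.2. Since 2^9 = 512 and 2^10 = 1024, N = 10.
Ideal SNR at N = 10: 6.02·10 + 1.76 = 62.0 dB.

62.0 dB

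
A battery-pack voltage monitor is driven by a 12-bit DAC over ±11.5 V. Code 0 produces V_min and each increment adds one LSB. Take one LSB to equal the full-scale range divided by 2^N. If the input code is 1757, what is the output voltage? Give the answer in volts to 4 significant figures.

-1.634 V

Range = 11.5 − (-11.5) = 23 V. LSB = 23 V / 2^12.
Output = V_min + (1757/4096) × range = -11.5 + 0.428955 × 23 V
      = -11.5 + 9.86597 = -1.63403 V.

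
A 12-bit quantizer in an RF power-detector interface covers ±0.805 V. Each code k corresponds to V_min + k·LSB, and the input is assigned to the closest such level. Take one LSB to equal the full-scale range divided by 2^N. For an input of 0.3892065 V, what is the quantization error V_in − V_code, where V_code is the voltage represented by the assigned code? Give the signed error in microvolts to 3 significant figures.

The full-scale span is 0.805 − (-0.805) = 1.61 V. LSB = 1.61 V / 2^12 ≈ 393.1 µV.
(V_in − V_min)/LSB = (0.3892065 − (-0.805)) × 4096/1.61 = 3038.1800 → nearest code k = 3038.
V_code = -0.805 + (3038/4096) × 1.61 = 0.3891357422 V.
V_in − V_code = 0.3892065 − (0.3891357422) = +70.8 µV.

+70.8 µV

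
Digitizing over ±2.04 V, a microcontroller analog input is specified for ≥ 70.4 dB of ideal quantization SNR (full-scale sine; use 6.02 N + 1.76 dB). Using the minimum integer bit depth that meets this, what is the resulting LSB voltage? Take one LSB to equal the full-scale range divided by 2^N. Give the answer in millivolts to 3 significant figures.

Range = 2.04 − (-2.04) = 4.08 V.
Required N = ⌈(70.4 − 1.76)/6.02⌉ = ⌈11.402⌉ = 12.
One LSB is 4.08 V / 4096 = 0.996 mV.

0.996 mV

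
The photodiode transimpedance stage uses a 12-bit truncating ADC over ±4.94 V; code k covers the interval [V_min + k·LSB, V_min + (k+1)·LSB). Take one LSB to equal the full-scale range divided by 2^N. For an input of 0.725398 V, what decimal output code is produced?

Full-scale range = 4.94 V − (-4.94 V) = 9.88 V. LSB = 9.88 V / 2^12 ≈ 2.412 mV.
code = ⌊(V_in − V_min)/LSB⌋ = ⌊(V_in − V_min) × 2^12 / range⌋
     = ⌊(0.725398 − (-4.94)) × 4096 / 9.88⌋ = ⌊5.665398 × 4096/9.88⌋
     = ⌊2348.732⌋ = 2348.

2348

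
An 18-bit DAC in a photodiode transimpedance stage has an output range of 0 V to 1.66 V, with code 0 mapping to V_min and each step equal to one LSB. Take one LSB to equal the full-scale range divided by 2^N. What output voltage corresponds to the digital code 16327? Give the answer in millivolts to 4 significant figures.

V_FS = 1.66 V. LSB = 1.66 V / 2^18.
V_out = V_min + code × LSB = 0 V + 16327 × 1.66 V / 262144
      = 0 + 0.103389 = 0.103389 V.

103.4 mV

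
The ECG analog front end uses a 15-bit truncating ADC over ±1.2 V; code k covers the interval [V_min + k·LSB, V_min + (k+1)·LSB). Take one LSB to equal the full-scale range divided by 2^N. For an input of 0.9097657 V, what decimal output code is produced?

28805

The full-scale span is 1.2 − (-1.2) = 2.4 V. LSB = 2.4 V / 2^15 ≈ 73.24 µV.
V_in − V_min = 0.9097657 − (-1.2) = 2.1097657 V.
Divide by LSB: 2.1097657 × 32768/2.4 = 28805.3344.
Truncating gives code 28805.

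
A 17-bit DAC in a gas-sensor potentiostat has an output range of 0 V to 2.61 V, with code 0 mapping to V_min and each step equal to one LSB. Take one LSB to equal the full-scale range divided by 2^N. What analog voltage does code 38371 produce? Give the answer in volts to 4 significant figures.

0.7641 V

V_FS = 2.61 V. LSB = 2.61 V / 2^17.
Output = V_min + (38371/131072) × range = 0 + 0.292747 × 2.61 V
      = 0 + 0.764071 = 0.764071 V.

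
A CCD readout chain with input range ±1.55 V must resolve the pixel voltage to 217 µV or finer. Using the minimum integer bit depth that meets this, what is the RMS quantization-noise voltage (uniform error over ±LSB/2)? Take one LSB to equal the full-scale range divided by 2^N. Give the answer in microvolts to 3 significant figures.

The full-scale span is 1.55 − (-1.55) = 3.1 V.
Levels needed ≥ 3.1/217 µV = 14290. 2^14 = 16384 suffices, so N_min = 14.
LSB = 3.1 V / 2^14 = 189.21 µV.
RMS noise = LSB/√12 = 54.6 µV.

54.6 µV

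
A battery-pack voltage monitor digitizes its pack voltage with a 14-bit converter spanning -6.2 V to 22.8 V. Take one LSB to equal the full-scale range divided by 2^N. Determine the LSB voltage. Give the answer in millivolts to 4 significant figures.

1.770 mV

Full-scale range = 22.8 V − (-6.2 V) = 29 V.
2^14 = 16384 levels.
Step size = 29/16384 V = 1.770 mV.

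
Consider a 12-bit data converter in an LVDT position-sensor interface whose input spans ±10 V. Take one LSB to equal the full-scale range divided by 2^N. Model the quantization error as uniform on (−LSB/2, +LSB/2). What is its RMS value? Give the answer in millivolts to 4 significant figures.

The full-scale span is 10 − (-10) = 20 V.
Step size = 20/4096 V = 4.88281 mV.
V_rms = LSB/√12 = 4.88281 mV / √12 = 1.410 mV.

1.410 mV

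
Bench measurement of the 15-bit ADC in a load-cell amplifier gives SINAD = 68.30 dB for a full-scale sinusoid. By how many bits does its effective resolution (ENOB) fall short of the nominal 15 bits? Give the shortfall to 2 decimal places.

Effective bits = (68.30 − 1.76)/6.02 = 11.0532.
Lost resolution: 15 − 11.0532 = 3.9468 bits.

3.95 bits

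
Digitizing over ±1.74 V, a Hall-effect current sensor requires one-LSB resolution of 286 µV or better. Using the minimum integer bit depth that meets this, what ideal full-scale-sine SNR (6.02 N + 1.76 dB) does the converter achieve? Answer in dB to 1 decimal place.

86.0 dB

The full-scale span is 1.74 − (-1.74) = 3.48 V.
3.48 V / 286 µV = 12170. Since 2^13 = 8192 and 2^14 = 16384, N = 14.
6.02(14) + 1.76 = 86.04 dB.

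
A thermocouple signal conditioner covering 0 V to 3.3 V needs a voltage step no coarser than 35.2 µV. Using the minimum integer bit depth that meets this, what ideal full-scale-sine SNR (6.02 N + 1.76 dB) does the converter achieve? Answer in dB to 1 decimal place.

104.1 dB

Range is 3.3 V.
Levels needed ≥ 3.3/35.2 µV = 93750. 2^17 = 131072 suffices, so N_min = 17.
SNR = 6.02 × 17 + 1.76 = 104.10 dB.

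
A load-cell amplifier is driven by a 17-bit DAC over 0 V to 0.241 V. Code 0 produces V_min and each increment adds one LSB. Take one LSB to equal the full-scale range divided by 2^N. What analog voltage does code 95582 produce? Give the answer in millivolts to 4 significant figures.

175.7 mV

V_FS = 0.241 V. LSB = 0.241 V / 2^17.
V_out = 0 + 95582 × (0.241/131072) V
      = 0 + 0.175745 = 0.175745 V.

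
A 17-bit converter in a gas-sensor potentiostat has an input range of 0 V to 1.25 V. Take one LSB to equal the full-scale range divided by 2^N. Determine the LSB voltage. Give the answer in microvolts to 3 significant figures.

Full-scale range = 1.25 V.
There are 2^17 = 131072 steps.
LSB = 1.25 V ÷ 2^17 = 1.25/131072 V = 9.54 µV.

9.54 µV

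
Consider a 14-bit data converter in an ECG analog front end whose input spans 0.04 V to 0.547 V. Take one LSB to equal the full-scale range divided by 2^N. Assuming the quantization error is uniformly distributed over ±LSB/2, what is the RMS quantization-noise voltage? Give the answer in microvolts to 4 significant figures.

8.933 µV

Span: 0.547 V − (0.04 V) = 0.507 V.
LSB = 0.507 V / 2^14 = 30.9448 µV.
For a uniform distribution on [−LSB/2, +LSB/2], V_rms = LSB/√12 = 30.9448 µV/3.4641 = 8.933 µV.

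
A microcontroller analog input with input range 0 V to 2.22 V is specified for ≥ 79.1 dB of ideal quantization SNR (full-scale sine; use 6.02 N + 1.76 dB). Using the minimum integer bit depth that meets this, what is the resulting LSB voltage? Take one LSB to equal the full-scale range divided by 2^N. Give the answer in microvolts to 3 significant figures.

271 µV

Range is 2.22 V.
Required N = ⌈(79.1 − 1.76)/6.02⌉ = ⌈12.847⌉ = 13.
Step size = 2.22/8192 V = 271 µV.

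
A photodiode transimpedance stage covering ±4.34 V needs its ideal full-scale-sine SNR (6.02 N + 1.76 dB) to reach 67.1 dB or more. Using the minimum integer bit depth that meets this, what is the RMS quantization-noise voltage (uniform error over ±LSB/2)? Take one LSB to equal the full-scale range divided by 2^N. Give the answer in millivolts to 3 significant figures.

1.22 mV

Range = 4.34 − (-4.34) = 8.68 V.
Required N = ⌈(67.1 − 1.76)/6.02⌉ = ⌈10.854⌉ = 11.
LSB = 8.68 V / 2^11 = 4.2383 mV.
σ_q = LSB/√12 = 4.2383 mV/3.4641 = 1.22 mV.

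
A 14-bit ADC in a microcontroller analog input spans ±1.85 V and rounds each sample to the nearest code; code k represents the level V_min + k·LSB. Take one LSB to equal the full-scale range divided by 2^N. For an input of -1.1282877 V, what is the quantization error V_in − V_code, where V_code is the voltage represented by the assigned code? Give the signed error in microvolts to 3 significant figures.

The full-scale span is 1.85 − (-1.85) = 3.7 V. LSB = 3.7 V / 2^14 ≈ 225.8 µV.
Position in LSBs: (-1.1282877 − (-1.85)) × 16384/3.7 = 3195.8201; rounding gives k = 3196.
V_code = V_min + k × range/2^14 = -1.85 + 3196 × 3.7/16384 = -1.1282470703 V.
V_in − V_code = -1.1282877 − (-1.1282470703) = −40.6 µV.

−40.6 µV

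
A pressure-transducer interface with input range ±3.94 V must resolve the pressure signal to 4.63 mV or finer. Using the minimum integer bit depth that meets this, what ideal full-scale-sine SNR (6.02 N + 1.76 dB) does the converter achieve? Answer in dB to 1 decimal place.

Full-scale range = 3.94 V − (-3.94 V) = 7.88 V.
Required number of levels: 7.88/4.63 mV = 1701.9; smallest N with 2^N ≥ that is 11.
6.02(11) + 1.76 = 67.98 dB.

68.0 dB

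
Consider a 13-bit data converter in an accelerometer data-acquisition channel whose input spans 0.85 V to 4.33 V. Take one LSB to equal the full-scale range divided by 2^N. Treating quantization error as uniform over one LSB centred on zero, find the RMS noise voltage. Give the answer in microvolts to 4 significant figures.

122.6 µV

Full-scale range = 4.33 V − (0.85 V) = 3.48 V.
Step size = 3.48/8192 V = 424.805 µV.
σ_q = LSB/√12 = 424.805 µV/3.4641 = 122.6 µV.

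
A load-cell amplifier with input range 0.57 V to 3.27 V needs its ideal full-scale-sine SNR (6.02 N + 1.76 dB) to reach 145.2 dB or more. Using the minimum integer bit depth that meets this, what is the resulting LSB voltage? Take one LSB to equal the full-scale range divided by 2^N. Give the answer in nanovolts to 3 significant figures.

Full-scale range = 3.27 V − (0.57 V) = 2.7 V.
N ≥ (145.2 − 1.76)/6.02 = 23.827 → N_min = 24.
One LSB is 2.7 V / 16777216 = 161 nV.

161 nV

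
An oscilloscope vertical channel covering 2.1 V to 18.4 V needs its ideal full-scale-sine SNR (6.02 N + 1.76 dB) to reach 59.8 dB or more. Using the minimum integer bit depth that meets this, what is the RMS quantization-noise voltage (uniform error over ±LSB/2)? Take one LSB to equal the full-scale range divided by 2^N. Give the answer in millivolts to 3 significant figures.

4.60 mV

Full-scale range = 18.4 V − (2.1 V) = 16.3 V.
6.02 N + 1.76 ≥ 59.8 gives N ≥ 9.641, so the minimum integer is 10.
Step size = 16.3/1024 V = 15.918 mV.
RMS noise = LSB/√12 = 4.60 mV.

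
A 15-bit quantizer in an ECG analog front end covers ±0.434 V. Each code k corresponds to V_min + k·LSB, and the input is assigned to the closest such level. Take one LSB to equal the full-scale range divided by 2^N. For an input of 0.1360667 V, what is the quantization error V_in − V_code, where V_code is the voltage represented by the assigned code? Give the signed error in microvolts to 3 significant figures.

−8.62 µV

The full-scale span is 0.434 − (-0.434) = 0.868 V. LSB = 0.868 V / 2^15 ≈ 26.49 µV.
(V_in − V_min)/LSB = (0.1360667 − (-0.434)) × 32768/0.868 = 21520.6747 → nearest code k = 21521.
V_code = -0.434 + (21521/32768) × 0.868 = 0.13607531738 V.
e = 0.1360667 − (0.13607531738) = −8.62 µV.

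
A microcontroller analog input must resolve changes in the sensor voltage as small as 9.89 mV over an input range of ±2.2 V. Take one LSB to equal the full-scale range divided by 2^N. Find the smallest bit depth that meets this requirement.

The full-scale span is 2.2 − (-2.2) = 4.4 V.
Need 2^N ≥ 4.4 V / 9.89 mV = 444.9 → N_min = 9.

9 bits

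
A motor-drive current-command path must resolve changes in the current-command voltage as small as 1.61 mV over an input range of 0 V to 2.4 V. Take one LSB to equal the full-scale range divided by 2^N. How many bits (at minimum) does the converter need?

11 bits

V_FS = 2.4 V.
Required number of levels: 2.4/1.61 mV = 1490.7; smallest N with 2^N ≥ that is 11.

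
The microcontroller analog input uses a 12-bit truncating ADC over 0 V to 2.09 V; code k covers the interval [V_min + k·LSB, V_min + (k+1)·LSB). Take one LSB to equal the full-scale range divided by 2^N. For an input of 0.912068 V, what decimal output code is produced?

1787

Span = 2.09 V. LSB = 2.09 V / 2^12 ≈ 0.5103 mV.
V_in − V_min = 0.912068 − (0) = 0.912068 V.
Divide by LSB: 0.912068 × 4096/2.09 = 1787.4787.
Truncating gives code 1787.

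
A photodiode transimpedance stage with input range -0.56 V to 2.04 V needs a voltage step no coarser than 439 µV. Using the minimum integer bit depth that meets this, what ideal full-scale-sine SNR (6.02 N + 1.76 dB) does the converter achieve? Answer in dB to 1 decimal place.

The full-scale span is 2.04 − (-0.56) = 2.6 V.
Levels needed ≥ 2.6/439 µV = 5923. 2^13 = 8192 suffices, so N_min = 13.
SNR = 6.02 × 13 + 1.76 = 80.02 dB.

80.0 dB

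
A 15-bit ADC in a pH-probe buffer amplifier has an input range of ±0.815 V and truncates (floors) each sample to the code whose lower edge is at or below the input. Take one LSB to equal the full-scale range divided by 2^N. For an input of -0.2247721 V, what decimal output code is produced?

Span: 0.815 V − (-0.815 V) = 1.63 V. LSB = 1.63 V / 2^15 ≈ 49.74 µV.
code = ⌊(V_in − V_min)/LSB⌋ = ⌊(V_in − V_min) × 2^15 / range⌋
     = ⌊(-0.2247721 − (-0.815)) × 32768 / 1.63⌋ = ⌊0.5902279 × 32768/1.63⌋
     = ⌊11865.391⌋ = 11865.

11865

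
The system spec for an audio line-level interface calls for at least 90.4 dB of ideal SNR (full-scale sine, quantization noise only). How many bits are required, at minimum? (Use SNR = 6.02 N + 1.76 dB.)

N ≥ (90.4 − 1.76)/6.02 = 14.724 → N_min = 15.

15 bits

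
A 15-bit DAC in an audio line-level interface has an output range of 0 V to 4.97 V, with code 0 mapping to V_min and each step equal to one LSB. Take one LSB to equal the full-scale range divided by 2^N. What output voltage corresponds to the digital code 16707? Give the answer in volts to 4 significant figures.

Full-scale range = 4.97 V. LSB = 4.97 V / 2^15.
V_out = 0 + 16707 × (4.97/32768) V
      = 0 + 2.53399 = 2.53399 V.

2.534 V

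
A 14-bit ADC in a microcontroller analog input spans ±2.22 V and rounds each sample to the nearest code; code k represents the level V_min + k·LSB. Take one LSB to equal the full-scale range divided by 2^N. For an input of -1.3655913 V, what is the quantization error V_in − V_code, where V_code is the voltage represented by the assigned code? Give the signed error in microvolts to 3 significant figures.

Span: 2.22 V − (-2.22 V) = 4.44 V. LSB = 4.44 V / 2^14 ≈ 271.0 µV.
(V_in − V_min)/LSB = (-1.3655913 − (-2.22)) × 16384/4.44 = 3152.8451 → nearest code k = 3153.
V_code = V_min + k × range/2^14 = -2.22 + 3153 × 4.44/16384 = -1.3655493164 V.
e = -1.3655913 − (-1.3655493164) = −42.0 µV.

−42.0 µV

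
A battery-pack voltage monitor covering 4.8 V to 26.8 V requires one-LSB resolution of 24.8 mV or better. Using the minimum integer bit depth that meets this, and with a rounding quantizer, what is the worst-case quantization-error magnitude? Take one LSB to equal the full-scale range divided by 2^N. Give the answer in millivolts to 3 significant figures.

The full-scale span is 26.8 − (4.8) = 22 V.
Required number of levels: 22/24.8 mV = 887.10; smallest N with 2^N ≥ that is 10.
LSB = 22 V ÷ 2^10 = 22/1024 V = 21.484 mV.
Half an LSB is 10.7 mV.

10.7 mV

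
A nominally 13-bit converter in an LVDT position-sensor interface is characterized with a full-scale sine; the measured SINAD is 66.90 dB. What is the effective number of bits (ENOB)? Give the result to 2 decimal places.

ENOB = (SINAD − 1.76) / 6.02 = (66.90 − 1.76) / 6.02 = 65.14 / 6.02 = 10.8206.

10.82 bits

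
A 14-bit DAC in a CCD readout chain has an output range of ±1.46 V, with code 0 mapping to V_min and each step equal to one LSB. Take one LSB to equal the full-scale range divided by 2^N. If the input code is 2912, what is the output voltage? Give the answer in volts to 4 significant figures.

-0.9410 V

The full-scale span is 1.46 − (-1.46) = 2.92 V. LSB = 2.92 V / 2^14.
Output = V_min + (2912/16384) × range = -1.46 + 0.177734 × 2.92 V
      = -1.46 + 0.518984 = -0.941016 V.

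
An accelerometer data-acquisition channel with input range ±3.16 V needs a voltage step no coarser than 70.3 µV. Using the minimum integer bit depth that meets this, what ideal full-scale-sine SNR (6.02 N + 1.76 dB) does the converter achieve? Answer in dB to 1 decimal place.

104.1 dB

The full-scale span is 3.16 − (-3.16) = 6.32 V.
Required number of levels: 6.32/70.3 µV = 89900; smallest N with 2^N ≥ that is 17.
Ideal SNR at N = 17: 6.02·17 + 1.76 = 104.1 dB.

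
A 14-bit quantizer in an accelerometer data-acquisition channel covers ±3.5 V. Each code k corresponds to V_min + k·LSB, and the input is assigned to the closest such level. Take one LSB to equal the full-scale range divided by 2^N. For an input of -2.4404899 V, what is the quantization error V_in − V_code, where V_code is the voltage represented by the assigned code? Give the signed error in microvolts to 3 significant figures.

−60.2 µV

Range = 3.5 − (-3.5) = 7 V. LSB = 7 V / 2^14 ≈ 427.2 µV.
(V_in − V_min)/LSB = (-2.4404899 − (-3.5)) × 16384/7 = 2479.8591 → nearest code k = 2480.
V_code = -3.5 + (2480/16384) × 7 = -2.4404296875 V.
V_in − V_code = -2.4404899 − (-2.4404296875) = −60.2 µV.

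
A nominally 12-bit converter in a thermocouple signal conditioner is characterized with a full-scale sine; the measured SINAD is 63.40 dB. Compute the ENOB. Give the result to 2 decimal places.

(63.40 − 1.76) / 6.02 = 61.64/6.02 = 10.2392 effective bits.

10.24 bits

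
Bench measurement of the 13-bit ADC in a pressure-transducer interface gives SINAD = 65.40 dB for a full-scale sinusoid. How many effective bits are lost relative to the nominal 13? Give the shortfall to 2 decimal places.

Effective bits = (65.40 − 1.76)/6.02 = 10.5714.
13 − 10.5714 = 2.43 bits below nominal.

2.43 bits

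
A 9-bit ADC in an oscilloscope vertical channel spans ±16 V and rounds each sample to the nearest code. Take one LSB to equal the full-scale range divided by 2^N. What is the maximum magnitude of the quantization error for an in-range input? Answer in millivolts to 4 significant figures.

31.25 mV

Full-scale range = 16 V − (-16 V) = 32 V.
One LSB is 32 V / 512 = 62.5000 mV.
A rounding quantizer has |error| ≤ LSB/2 = 31.25 mV.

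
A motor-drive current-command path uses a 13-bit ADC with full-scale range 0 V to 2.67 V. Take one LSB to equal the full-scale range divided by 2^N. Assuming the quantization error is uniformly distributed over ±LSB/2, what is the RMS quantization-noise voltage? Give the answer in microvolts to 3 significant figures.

Full-scale range = 2.67 V.
Step size = 2.67/8192 V = 325.93 µV.
For a uniform distribution on [−LSB/2, +LSB/2], V_rms = LSB/√12 = 325.93 µV/3.4641 = 94.1 µV.

94.1 µV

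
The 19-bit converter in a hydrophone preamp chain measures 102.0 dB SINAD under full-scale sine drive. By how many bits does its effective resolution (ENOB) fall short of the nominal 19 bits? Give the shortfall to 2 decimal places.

2.35 bits

ENOB = (SINAD − 1.76)/6.02 = (102.0 − 1.76)/6.02 = 16.6512 bits.
Lost resolution: 19 − 16.6512 = 2.3488 bits.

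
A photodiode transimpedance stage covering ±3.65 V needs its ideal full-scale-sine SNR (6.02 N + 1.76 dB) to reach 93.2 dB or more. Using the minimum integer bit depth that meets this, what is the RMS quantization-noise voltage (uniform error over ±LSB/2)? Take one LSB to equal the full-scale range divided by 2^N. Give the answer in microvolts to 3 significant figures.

32.2 µV

Full-scale range = 3.65 V − (-3.65 V) = 7.3 V.
Required N = ⌈(93.2 − 1.76)/6.02⌉ = ⌈15.189⌉ = 16.
LSB = 7.3 V / 2^16 = 111.39 µV.
σ_q = LSB/√12 = 111.39 µV/3.4641 = 32.2 µV.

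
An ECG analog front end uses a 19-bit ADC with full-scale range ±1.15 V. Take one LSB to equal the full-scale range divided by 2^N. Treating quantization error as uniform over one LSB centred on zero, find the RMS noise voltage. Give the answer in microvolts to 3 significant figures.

Span: 1.15 V − (-1.15 V) = 2.3 V.
LSB = 2.3 V / 2^19 = 4.3869 µV.
σ_q = LSB/√12 = 4.3869 µV/3.4641 = 1.27 µV.

1.27 µV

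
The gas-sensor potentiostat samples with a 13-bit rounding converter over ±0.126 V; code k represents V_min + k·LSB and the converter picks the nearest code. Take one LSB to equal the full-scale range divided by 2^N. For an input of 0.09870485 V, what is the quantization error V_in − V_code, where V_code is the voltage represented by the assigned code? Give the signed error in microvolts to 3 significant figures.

−9.51 µV

Full-scale range = 0.126 V − (-0.126 V) = 0.252 V. LSB = 0.252 V / 2^13 ≈ 30.76 µV.
(0.09870485 − (-0.126)) / LSB = 0.22470485 × 8192/0.252 = 7304.6910. Nearest integer: k = 7305.
Reconstructed level: -0.126 + 7305 × 0.252/8192 V = 0.09871435547 V.
V_in − V_code = 0.09870485 − (0.09871435547) = −9.51 µV.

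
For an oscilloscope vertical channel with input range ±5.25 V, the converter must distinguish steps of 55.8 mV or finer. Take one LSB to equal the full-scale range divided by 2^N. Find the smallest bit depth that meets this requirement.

8 bits

Span: 5.25 V − (-5.25 V) = 10.5 V.
Required number of levels: 10.5/55.8 mV = 188.17; smallest N with 2^N ≥ that is 8.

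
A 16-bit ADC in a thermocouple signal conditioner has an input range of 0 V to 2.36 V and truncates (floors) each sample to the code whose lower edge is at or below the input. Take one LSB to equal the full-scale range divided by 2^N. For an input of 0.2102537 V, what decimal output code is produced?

Full-scale range = 2.36 V. LSB = 2.36 V / 2^16 ≈ 36.01 µV.
code = ⌊(V_in − V_min)/LSB⌋ = ⌊(V_in − V_min) × 2^16 / range⌋
     = ⌊(0.2102537 − (0)) × 65536 / 2.36⌋ = ⌊0.2102537 × 65536/2.36⌋
     = ⌊5838.638⌋ = 5838.

5838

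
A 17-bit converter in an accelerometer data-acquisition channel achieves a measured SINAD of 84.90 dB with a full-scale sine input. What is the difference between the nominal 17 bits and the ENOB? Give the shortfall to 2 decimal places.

3.19 bits

N_eff = (84.90 − 1.76)/6.02 = 13.8106 bits.
Shortfall = 17 − 13.8106 = 3.1894 bits.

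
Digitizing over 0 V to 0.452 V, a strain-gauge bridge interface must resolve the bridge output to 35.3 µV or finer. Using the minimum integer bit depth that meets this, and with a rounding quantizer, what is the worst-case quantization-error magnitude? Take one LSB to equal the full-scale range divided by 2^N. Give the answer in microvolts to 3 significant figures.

Full-scale range = 0.452 V.
Required number of levels: 0.452/35.3 µV = 12805; smallest N with 2^N ≥ that is 14.
One LSB is 0.452 V / 16384 = 27.588 µV.
Max error for round-to-nearest is LSB/2 = 13.8 µV.

13.8 µV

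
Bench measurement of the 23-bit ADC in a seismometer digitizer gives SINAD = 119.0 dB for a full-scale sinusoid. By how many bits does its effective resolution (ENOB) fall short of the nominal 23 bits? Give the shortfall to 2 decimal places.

3.52 bits

N_eff = (119.0 − 1.76)/6.02 = 19.4751 bits.
Shortfall = 23 − 19.4751 = 3.5249 bits.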